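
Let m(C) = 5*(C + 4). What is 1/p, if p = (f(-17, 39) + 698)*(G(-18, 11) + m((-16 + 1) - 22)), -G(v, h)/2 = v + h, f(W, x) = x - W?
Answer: -1/113854 ≈ -8.7832e-6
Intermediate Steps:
G(v, h) = -2*h - 2*v (G(v, h) = -2*(v + h) = -2*(h + v) = -2*h - 2*v)
m(C) = 20 + 5*C (m(C) = 5*(4 + C) = 20 + 5*C)
p = -113854 (p = ((39 - 1*(-17)) + 698)*((-2*11 - 2*(-18)) + (20 + 5*((-16 + 1) - 22))) = ((39 + 17) + 698)*((-22 + 36) + (20 + 5*(-15 - 22))) = (56 + 698)*(14 + (20 + 5*(-37))) = 754*(14 + (20 - 185)) = 754*(14 - 165) = 754*(-151) = -113854)
1/p = 1/(-113854) = -1/113854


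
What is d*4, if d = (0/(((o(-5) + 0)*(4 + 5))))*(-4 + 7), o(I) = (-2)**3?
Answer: 0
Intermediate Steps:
o(I) = -8
d = 0 (d = (0/(((-8 + 0)*(4 + 5))))*(-4 + 7) = (0/((-8*9)))*3 = (0/(-72))*3 = (0*(-1/72))*3 = 0*3 = 0)
d*4 = 0*4 = 0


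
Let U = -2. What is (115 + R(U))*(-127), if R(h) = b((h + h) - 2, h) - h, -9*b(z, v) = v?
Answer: -133985/9 ≈ -14887.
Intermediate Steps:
b(z, v) = -v/9
R(h) = -10*h/9 (R(h) = -h/9 - h = -10*h/9)
(115 + R(U))*(-127) = (115 - 10/9*(-2))*(-127) = (115 + 20/9)*(-127) = (1055/9)*(-127) = -133985/9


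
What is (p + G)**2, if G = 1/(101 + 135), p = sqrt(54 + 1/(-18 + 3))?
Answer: 45058079/835440 + sqrt(12135)/1770 ≈ 53.996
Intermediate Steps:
p = sqrt(12135)/15 (p = sqrt(54 + 1/(-15)) = sqrt(54 - 1/15) = sqrt(809/15) = sqrt(12135)/15 ≈ 7.3439)
G = 1/236 ≈ 0.0042373
(p + G)**2 = (sqrt(12135)/15 + 1/236)**2 = (1/236 + sqrt(12135)/15)**2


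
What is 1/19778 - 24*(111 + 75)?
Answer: -88288991/19778 ≈ -4464.0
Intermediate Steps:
1/19778 - 24*(111 + 75) = 1/19778 - 24*186 = 1/19778 - 1*4464 = 1/19778 - 4464 = -88288991/19778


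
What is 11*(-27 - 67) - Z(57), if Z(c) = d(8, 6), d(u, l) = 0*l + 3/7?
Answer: -7241/7 ≈ -1034.4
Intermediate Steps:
d(u, l) = 3/7 (d(u, l) = 0 + 3*(1/7) = 0 + 3/7 = 3/7)
Z(c) = 3/7
11*(-27 - 67) - Z(57) = 11*(-27 - 67) - 1*3/7 = 11*(-94) - 3/7 = -1034 - 3/7 = -7241/7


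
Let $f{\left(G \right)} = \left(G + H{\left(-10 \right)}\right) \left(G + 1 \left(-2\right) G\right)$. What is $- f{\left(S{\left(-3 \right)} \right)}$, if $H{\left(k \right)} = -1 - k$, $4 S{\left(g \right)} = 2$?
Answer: $\frac{19}{4} \approx 4.75$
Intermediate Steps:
$S{\left(g \right)} = \frac{1}{2}$ ($S{\left(g \right)} = \frac{1}{4} \cdot 2 = \frac{1}{2}$)
$f{\left(G \right)} = - G \left(9 + G\right)$ ($f{\left(G \right)} = \left(G - -9\right) \left(G + 1 \left(-2\right) G\right) = \left(G + \left(-1 + 10\right)\right) \left(G - 2 G\right) = \left(G + 9\right) \left(- G\right) = \left(9 + G\right) \left(- G\right) = - G \left(9 + G\right)$)
$- f{\left(S{\left(-3 \right)} \right)} = - \frac{\left(-1\right) \left(9 + \frac{1}{2}\right)}{2} = - \frac{\left(-1\right) 19}{2 \cdot 2} = \left(-1\right) \left(- \frac{19}{4}\right) = \frac{19}{4}$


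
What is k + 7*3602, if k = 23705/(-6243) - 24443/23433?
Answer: 1229301310984/48764073 ≈ 25209.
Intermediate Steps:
k = -236025638/48764073 (k = 23705*(-1/6243) - 24443*1/23433 = -23705/6243 - 24443/23433 = -236025638/48764073 ≈ -4.8402)
k + 7*3602 = -236025638/48764073 + 7*3602 = -236025638/48764073 + 25214 = 1229301310984/48764073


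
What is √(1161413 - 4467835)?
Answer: 7*I*√67478 ≈ 1818.4*I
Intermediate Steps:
√(1161413 - 4467835) = √(-3306422) = 7*I*√67478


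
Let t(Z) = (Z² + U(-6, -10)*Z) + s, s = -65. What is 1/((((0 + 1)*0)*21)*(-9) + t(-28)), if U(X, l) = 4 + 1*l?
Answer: 1/887 ≈ 0.0011274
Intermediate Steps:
U(X, l) = 4 + l
t(Z) = -65 + Z² - 6*Z (t(Z) = (Z² + (4 - 10)*Z) - 65 = (Z² - 6*Z) - 65 = -65 + Z² - 6*Z)
1/((((0 + 1)*0)*21)*(-9) + t(-28)) = 1/((((0 + 1)*0)*21)*(-9) + (-65 + (-28)² - 6*(-28))) = 1/(((1*0)*21)*(-9) + (-65 + 784 + 168)) = 1/((0*21)*(-9) + 887) = 1/(0*(-9) + 887) = 1/(0 + 887) = 1/887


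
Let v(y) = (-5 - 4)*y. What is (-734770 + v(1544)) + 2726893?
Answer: 1978227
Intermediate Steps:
v(y) = -9*y
(-734770 + v(1544)) + 2726893 = (-734770 - 9*1544) + 2726893 = (-734770 - 13896) + 2726893 = -748666 + 2726893 = 1978227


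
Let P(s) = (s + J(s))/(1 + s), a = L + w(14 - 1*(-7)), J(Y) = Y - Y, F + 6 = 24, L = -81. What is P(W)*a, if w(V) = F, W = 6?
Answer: -54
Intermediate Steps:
F = 18 (F = -6 + 24 = 18)
w(V) = 18
J(Y) = 0
a = -63 (a = -81 + 18 = -63)
P(s) = s/(1 + s) (P(s) = (s + 0)/(1 + s) = s/(1 + s))
P(W)*a = (6/(1 + 6))*(-63) = (6/7)*(-63) = -54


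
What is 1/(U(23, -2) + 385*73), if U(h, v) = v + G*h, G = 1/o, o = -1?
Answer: 1/28080 ≈ 3.5613e-5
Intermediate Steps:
G = -1 (G = 1/(-1) = 1*(-1) = -1)
U(h, v) = v - h
1/(U(23, -2) + 385*73) = 1/((-2 - 1*23) + 385*73) = 1/((-2 - 23) + 28105) = 1/(-25 + 28105) = 1/28080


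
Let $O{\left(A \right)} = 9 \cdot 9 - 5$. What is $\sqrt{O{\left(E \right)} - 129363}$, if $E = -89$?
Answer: $i \sqrt{129287} \approx 359.56 i$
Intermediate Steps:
$O{\left(A \right)} = 76$ ($O{\left(A \right)} = 81 - 5 = 76$)
$\sqrt{O{\left(E \right)} - 129363} = \sqrt{76 - 129363} = \sqrt{-129287} = i \sqrt{129287}$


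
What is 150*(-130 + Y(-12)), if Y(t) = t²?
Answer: 2100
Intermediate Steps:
150*(-130 + Y(-12)) = 150*(-130 + (-12)²) = 150*(-130 + 144) = 150*14 = 2100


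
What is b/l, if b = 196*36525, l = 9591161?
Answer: 7158900/9591161 ≈ 0.74641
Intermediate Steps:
b = 7158900
b/l = 7158900/9591161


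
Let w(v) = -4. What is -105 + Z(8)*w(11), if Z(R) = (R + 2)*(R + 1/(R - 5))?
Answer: -1315/3 ≈ -438.33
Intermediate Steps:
Z(R) = (2 + R)*(R + 1/(-5 + R))
-105 + Z(8)*w(11) = -105 + ((2 + 8³ - 9*8 - 3*8²)/(-5 + 8))*(-4) = -105 + ((2 + 512 - 72 - 3*64)/3)*(-4) = -105 + ((2 + 512 - 72 - 192)/3)*(-4) = -105 + ((⅓)*250)*(-4) = -105 + (250/3)*(-4) = -105 - 1000/3 = -1315/3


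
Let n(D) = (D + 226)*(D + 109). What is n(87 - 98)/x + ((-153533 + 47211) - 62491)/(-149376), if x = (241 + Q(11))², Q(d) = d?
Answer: 5896111/4033152 ≈ 1.4619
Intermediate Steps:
n(D) = (109 + D)*(226 + D) (n(D) = (226 + D)*(109 + D) = (109 + D)*(226 + D))
x = 63504 (x = (241 + 11)² = 252² = 63504)
n(87 - 98)/x + ((-153533 + 47211) - 62491)/(-149376) = (24634 + (87 - 98)² + 335*(87 - 98))/63504 + ((-153533 + 47211) - 62491)/(-149376) = (24634 + (-11)² + 335*(-11))*(1/63504) + (-106322 - 62491)*(-1/149376) = (24634 + 121 - 3685)*(1/63504) - 168813*(-1/149376) = 21070*(1/63504) + 56271/49792 = 215/648 + 56271/49792 = 5896111/4033152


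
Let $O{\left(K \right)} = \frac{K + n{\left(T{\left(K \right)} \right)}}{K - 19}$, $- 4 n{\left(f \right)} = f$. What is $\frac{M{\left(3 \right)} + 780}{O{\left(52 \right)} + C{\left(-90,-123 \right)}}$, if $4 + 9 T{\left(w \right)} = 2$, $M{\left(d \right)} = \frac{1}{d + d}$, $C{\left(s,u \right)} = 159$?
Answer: $\frac{463419}{95383} \approx 4.8585$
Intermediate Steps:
$M{\left(d \right)} = \frac{1}{2 d}$
$T{\left(w \right)} = - \frac{2}{9}$ ($T{\left(w \right)} = - \frac{4}{9} + \frac{1}{9} \cdot 2 = - \frac{4}{9} + \frac{2}{9} = - \frac{2}{9}$)
$n{\left(f \right)} = - \frac{f}{4}$
$O{\left(K \right)} = \frac{\frac{1}{18} + K}{-19 + K}$ ($O{\left(K \right)} = \frac{K - - \frac{1}{18}}{K - 19} = \frac{K + \frac{1}{18}}{-19 + K} = \frac{\frac{1}{18} + K}{-19 + K}$)
$\frac{M{\left(3 \right)} + 780}{O{\left(52 \right)} + C{\left(-90,-123 \right)}} = \frac{\frac{1}{2 \cdot 3} + 780}{\frac{\frac{1}{18} + 52}{-19 + 52} + 159} = \frac{\frac{1}{2} \cdot \frac{1}{3} + 780}{\frac{1}{33} \cdot \frac{937}{18} + 159} = \frac{\frac{1}{6} + 780}{\frac{1}{33} \cdot \frac{937}{18} + 159} = \frac{4681}{6 \left(\frac{937}{594} + 159\right)} = \frac{4681}{6 \cdot \frac{95383}{594}} = \frac{4681}{6} \cdot \frac{594}{95383} = \frac{463419}{95383}$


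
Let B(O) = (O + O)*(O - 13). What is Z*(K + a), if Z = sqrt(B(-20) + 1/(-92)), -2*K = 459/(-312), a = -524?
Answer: -108839*sqrt(2793097)/9568 ≈ -19011.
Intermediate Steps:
K = 153/208 (K = -459/(2*(-312)) = -459*(-1)/(2*312) = -1/2*(-153/104) = 153/208 ≈ 0.73558)
B(O) = 2*O*(-13 + O) (B(O) = (2*O)*(-13 + O) = 2*O*(-13 + O))
Z = sqrt(2793097)/46 (Z = sqrt(2*(-20)*(-13 - 20) + 1/(-92)) = sqrt(2*(-20)*(-33) - 1/92) = sqrt(1320 - 1/92) = sqrt(121439/92) = sqrt(2793097)/46 ≈ 36.332)
Z*(K + a) = (sqrt(2793097)/46)*(153/208 - 524) = (sqrt(2793097)/46)*(-108839/208) = -108839*sqrt(2793097)/9568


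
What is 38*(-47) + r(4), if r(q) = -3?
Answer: -1789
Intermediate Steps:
38*(-47) + r(4) = 38*(-47) - 3 = -1786 - 3 = -1789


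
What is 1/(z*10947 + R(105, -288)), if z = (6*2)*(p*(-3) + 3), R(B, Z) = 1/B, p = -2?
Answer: 105/124138981 ≈ 8.4583e-7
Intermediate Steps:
z = 108 (z = (6*2)*(-2*(-3) + 3) = 12*(6 + 3) = 12*9 = 108)
1/(z*10947 + R(105, -288)) = 1/(108*10947 + 1/105) = 1/(1182276 + 1/105) = 1/(124138981/105) = 105/124138981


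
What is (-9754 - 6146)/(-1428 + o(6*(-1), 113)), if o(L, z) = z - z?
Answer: 1325/119 ≈ 11.134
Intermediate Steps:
o(L, z) = 0
(-9754 - 6146)/(-1428 + o(6*(-1), 113)) = (-9754 - 6146)/(-1428 + 0) = -15900/(-1428) = -15900*(-1/1428) = 1325/119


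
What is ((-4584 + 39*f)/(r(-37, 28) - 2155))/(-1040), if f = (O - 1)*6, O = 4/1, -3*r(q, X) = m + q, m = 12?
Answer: -5823/3348800 ≈ -0.0017388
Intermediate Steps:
r(q, X) = -4 - q/3 (r(q, X) = -(12 + q)/3 = -4 - q/3)
O = 4 (O = 4*1 = 4)
f = 18 (f = (4 - 1)*6 = 3*6 = 18)
((-4584 + 39*f)/(r(-37, 28) - 2155))/(-1040) = ((-4584 + 39*18)/((-4 - ⅓*(-37)) - 2155))/(-1040) = ((-4584 + 702)/((-4 + 37/3) - 2155))*(-1/1040) = -3882/(25/3 - 2155)*(-1/1040) = -3882/(-6440/3)*(-1/1040) = -3882*(-3/6440)*(-1/1040) = (5823/3220)*(-1/1040) = -5823/3348800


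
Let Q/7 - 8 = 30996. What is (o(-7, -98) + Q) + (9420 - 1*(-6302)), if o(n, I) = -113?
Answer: 232637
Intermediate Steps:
Q = 217028 (Q = 56 + 7*30996 = 56 + 216972 = 217028)
(o(-7, -98) + Q) + (9420 - 1*(-6302)) = (-113 + 217028) + (9420 - 1*(-6302)) = 216915 + (9420 + 6302) = 216915 + 15722 = 232637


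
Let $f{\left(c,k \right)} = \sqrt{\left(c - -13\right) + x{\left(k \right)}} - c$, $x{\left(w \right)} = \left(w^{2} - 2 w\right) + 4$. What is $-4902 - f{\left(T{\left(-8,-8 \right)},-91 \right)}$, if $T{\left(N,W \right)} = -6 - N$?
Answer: $-4900 - \sqrt{8482} \approx -4992.1$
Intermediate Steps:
$x{\left(w \right)} = 4 + w^{2} - 2 w$
$f{\left(c,k \right)} = \sqrt{17 + c + k^{2} - 2 k} - c$ ($f{\left(c,k \right)} = \sqrt{\left(c - -13\right) + \left(4 + k^{2} - 2 k\right)} - c = \sqrt{\left(c + 13\right) + \left(4 + k^{2} - 2 k\right)} - c = \sqrt{\left(13 + c\right) + \left(4 + k^{2} - 2 k\right)} - c = \sqrt{17 + c + k^{2} - 2 k} - c$)
$-4902 - f{\left(T{\left(-8,-8 \right)},-91 \right)} = -4902 - \left(\sqrt{17 - -2 + \left(-91\right)^{2} - -182} - \left(-6 - -8\right)\right) = -4902 - \left(\sqrt{17 + \left(-6 + 8\right) + 8281 + 182} - \left(-6 + 8\right)\right) = -4902 - \left(\sqrt{17 + 2 + 8281 + 182} - 2\right) = -4902 - \left(\sqrt{8482} - 2\right) = -4902 - \left(-2 + \sqrt{8482}\right) = -4902 + \left(2 - \sqrt{8482}\right) = -4900 - \sqrt{8482}$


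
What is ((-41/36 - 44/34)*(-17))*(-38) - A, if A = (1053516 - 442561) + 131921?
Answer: -13400059/18 ≈ -7.4445e+5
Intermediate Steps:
A = 742876 (A = 610955 + 131921 = 742876)
((-41/36 - 44/34)*(-17))*(-38) - A = ((-41/36 - 44/34)*(-17))*(-38) - 1*742876 = ((-41*1/36 - 44*1/34)*(-17))*(-38) - 742876 = ((-41/36 - 22/17)*(-17))*(-38) - 742876 = -1489/612*(-17)*(-38) - 742876 = (1489/36)*(-38) - 742876 = -28291/18 - 742876 = -13400059/18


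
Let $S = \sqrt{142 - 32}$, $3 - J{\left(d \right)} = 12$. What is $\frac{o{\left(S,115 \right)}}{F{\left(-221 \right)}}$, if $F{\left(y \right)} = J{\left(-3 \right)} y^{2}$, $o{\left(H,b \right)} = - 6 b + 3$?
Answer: $\frac{229}{146523} \approx 0.0015629$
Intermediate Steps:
$J{\left(d \right)} = -9$ ($J{\left(d \right)} = 3 - 12 = -9$)
$S = \sqrt{110} \approx 10.488$
$o{\left(H,b \right)} = 3 - 6 b$
$F{\left(y \right)} = - 9 y^{2}$
$\frac{o{\left(S,115 \right)}}{F{\left(-221 \right)}} = \frac{3 - 690}{\left(-9\right) \left(-221\right)^{2}} = \frac{3 - 690}{\left(-9\right) 48841} = - \frac{687}{-439569} = \left(-687\right) \left(- \frac{1}{439569}\right) = \frac{229}{146523}$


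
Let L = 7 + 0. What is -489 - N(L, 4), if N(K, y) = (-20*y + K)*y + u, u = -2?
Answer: -195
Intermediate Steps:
L = 7
N(K, y) = -2 + y*(K - 20*y) (N(K, y) = (-20*y + K)*y - 2 = (K - 20*y)*y - 2 = y*(K - 20*y) - 2 = -2 + y*(K - 20*y))
-489 - N(L, 4) = -489 - (-2 - 20*4² + 7*4) = -489 - (-2 - 20*16 + 28) = -489 - (-2 - 320 + 28) = -489 - 1*(-294) = -489 + 294 = -195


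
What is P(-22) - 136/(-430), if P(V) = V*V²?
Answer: -2289252/215 ≈ -10648.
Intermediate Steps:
P(V) = V³
P(-22) - 136/(-430) = (-22)³ - 136/(-430) = -10648 - 136*(-1/430) = -10648 + 68/215 = -2289252/215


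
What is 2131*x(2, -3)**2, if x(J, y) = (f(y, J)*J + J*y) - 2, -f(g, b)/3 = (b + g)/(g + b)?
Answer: 417676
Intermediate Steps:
f(g, b) = -3 (f(g, b) = -3*(b + g)/(g + b) = -3*(b + g)/(b + g) = -3*1 = -3)
x(J, y) = -2 - 3*J + J*y (x(J, y) = (-3*J + J*y) - 2 = -2 - 3*J + J*y)
2131*x(2, -3)**2 = 2131*(-2 - 3*2 + 2*(-3))**2 = 2131*(-2 - 6 - 6)**2 = 2131*(-14)**2 = 2131*196 = 417676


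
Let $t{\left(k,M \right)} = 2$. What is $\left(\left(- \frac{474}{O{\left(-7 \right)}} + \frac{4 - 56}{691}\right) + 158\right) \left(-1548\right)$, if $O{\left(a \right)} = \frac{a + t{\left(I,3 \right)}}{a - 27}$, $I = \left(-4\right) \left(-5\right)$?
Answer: $\frac{16394134248}{3455} \approx 4.745 \cdot 10^{6}$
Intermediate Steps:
$I = 20$
$O{\left(a \right)} = \frac{2 + a}{-27 + a}$ ($O{\left(a \right)} = \frac{a + 2}{a - 27} = \frac{2 + a}{-27 + a}$)
$\left(\left(- \frac{474}{O{\left(-7 \right)}} + \frac{4 - 56}{691}\right) + 158\right) \left(-1548\right) = \left(\left(- \frac{474}{\frac{1}{-27 - 7} \left(2 - 7\right)} + \frac{4 - 56}{691}\right) + 158\right) \left(-1548\right) = \left(\left(- \frac{474}{\frac{1}{-34} \left(-5\right)} + \left(4 - 56\right) \frac{1}{691}\right) + 158\right) \left(-1548\right) = \left(\left(- \frac{474}{\left(- \frac{1}{34}\right) \left(-5\right)} - \frac{52}{691}\right) + 158\right) \left(-1548\right) = \left(\left(- \frac{474}{\frac{5}{34}} - \frac{52}{691}\right) + 158\right) \left(-1548\right) = \left(\left(\left(-474\right) \frac{34}{5} - \frac{52}{691}\right) + 158\right) \left(-1548\right) = \left(\left(- \frac{16116}{5} - \frac{52}{691}\right) + 158\right) \left(-1548\right) = \left(- \frac{11136416}{3455} + 158\right) \left(-1548\right) = \left(- \frac{10590526}{3455}\right) \left(-1548\right) = \frac{16394134248}{3455}$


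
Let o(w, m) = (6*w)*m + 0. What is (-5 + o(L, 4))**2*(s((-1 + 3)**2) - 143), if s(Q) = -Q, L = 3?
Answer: -659883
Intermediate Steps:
o(w, m) = 6*m*w (o(w, m) = 6*m*w + 0 = 6*m*w)
(-5 + o(L, 4))**2*(s((-1 + 3)**2) - 143) = (-5 + 6*4*3)**2*(-(-1 + 3)**2 - 143) = (-5 + 72)**2*(-1*2**2 - 143) = 67**2*(-1*4 - 143) = 4489*(-4 - 143) = 4489*(-147) = -659883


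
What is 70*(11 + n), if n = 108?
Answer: 8330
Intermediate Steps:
70*(11 + n) = 70*(11 + 108) = 70*119 = 8330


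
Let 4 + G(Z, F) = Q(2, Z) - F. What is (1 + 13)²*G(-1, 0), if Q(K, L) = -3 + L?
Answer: -1568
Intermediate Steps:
G(Z, F) = -7 + Z - F (G(Z, F) = -4 + ((-3 + Z) - F) = -4 + (-3 + Z - F) = -7 + Z - F)
(1 + 13)²*G(-1, 0) = (1 + 13)²*(-7 - 1 - 1*0) = 14²*(-7 - 1 + 0) = 196*(-8) = -1568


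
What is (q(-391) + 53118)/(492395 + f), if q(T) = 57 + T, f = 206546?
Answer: 52784/698941 ≈ 0.075520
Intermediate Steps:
(q(-391) + 53118)/(492395 + f) = ((57 - 391) + 53118)/(492395 + 206546) = (-334 + 53118)/698941 = 52784*(1/698941) = 52784/698941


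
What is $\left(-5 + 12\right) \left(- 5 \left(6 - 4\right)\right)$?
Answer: $-70$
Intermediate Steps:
$\left(-5 + 12\right) \left(- 5 \left(6 - 4\right)\right) = 7 \left(\left(-5\right) 2\right) = 7 \left(-10\right) = -70$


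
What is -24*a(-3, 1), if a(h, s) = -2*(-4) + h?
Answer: -120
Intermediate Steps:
a(h, s) = 8 + h
-24*a(-3, 1) = -24*(8 - 3) = -24*5 = -120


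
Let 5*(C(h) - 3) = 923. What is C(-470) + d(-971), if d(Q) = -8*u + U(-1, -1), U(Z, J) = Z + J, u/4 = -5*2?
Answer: 2528/5 ≈ 505.60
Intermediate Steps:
u = -40 (u = 4*(-5*2) = 4*(-10) = -40)
C(h) = 938/5 (C(h) = 3 + (1/5)*923 = 3 + 923/5 = 938/5)
U(Z, J) = J + Z
d(Q) = 318 (d(Q) = -8*(-40) + (-1 - 1) = 320 - 2 = 318)
C(-470) + d(-971) = 938/5 + 318 = 2528/5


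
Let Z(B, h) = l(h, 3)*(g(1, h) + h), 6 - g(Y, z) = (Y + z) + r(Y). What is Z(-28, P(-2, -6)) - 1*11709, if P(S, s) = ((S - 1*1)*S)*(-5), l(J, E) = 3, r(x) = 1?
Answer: -11697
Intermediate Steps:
g(Y, z) = 5 - Y - z (g(Y, z) = 6 - ((Y + z) + 1) = 6 - (1 + Y + z) = 6 + (-1 - Y - z) = 5 - Y - z)
P(S, s) = -5*S*(-1 + S) (P(S, s) = ((S - 1)*S)*(-5) = ((-1 + S)*S)*(-5) = (S*(-1 + S))*(-5) = -5*S*(-1 + S))
Z(B, h) = 12 (Z(B, h) = 3*((5 - 1*1 - h) + h) = 3*((5 - 1 - h) + h) = 3*((4 - h) + h) = 3*4 = 12)
Z(-28, P(-2, -6)) - 1*11709 = 12 - 1*11709 = 12 - 11709 = -11697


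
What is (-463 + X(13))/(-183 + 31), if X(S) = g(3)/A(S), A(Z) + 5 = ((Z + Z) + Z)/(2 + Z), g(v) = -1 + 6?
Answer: 5581/1824 ≈ 3.0598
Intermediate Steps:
g(v) = 5
A(Z) = -5 + 3*Z/(2 + Z) (A(Z) = -5 + ((Z + Z) + Z)/(2 + Z) = -5 + (2*Z + Z)/(2 + Z) = -5 + (3*Z)/(2 + Z) = -5 + 3*Z/(2 + Z))
X(S) = 5*(2 + S)/(2*(-5 - S)) (X(S) = 5/((2*(-5 - S)/(2 + S))) = 5*((2 + S)/(2*(-5 - S))) = 5*(2 + S)/(2*(-5 - S)))
(-463 + X(13))/(-183 + 31) = (-463 + 5*(-2 - 1*13)/(2*(5 + 13)))/(-183 + 31) = (-463 + (5/2)*(-2 - 13)/18)/(-152) = (-463 + (5/2)*(1/18)*(-15))*(-1/152) = (-463 - 25/12)*(-1/152) = -5581/12*(-1/152) = 5581/1824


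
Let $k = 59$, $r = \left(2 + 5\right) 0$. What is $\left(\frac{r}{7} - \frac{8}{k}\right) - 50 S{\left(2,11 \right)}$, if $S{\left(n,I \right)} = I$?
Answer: $- \frac{32458}{59} \approx -550.14$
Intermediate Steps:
$r = 0$ ($r = 7 \cdot 0 = 0$)
$\left(\frac{r}{7} - \frac{8}{k}\right) - 50 S{\left(2,11 \right)} = \left(\frac{0}{7} - \frac{8}{59}\right) - 550 = \left(0 \cdot \frac{1}{7} - \frac{8}{59}\right) - 550 = \left(0 - \frac{8}{59}\right) - 550 = - \frac{8}{59} - 550 = - \frac{32458}{59}$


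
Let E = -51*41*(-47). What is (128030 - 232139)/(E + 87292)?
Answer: -104109/185569 ≈ -0.56103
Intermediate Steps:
E = 98277 (E = -2091*(-47) = 98277)
(128030 - 232139)/(E + 87292) = (128030 - 232139)/(98277 + 87292) = -104109/185569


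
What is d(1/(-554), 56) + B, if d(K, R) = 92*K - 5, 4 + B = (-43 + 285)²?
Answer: 16219689/277 ≈ 58555.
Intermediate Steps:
B = 58560 (B = -4 + (-43 + 285)² = -4 + 242² = -4 + 58564 = 58560)
d(K, R) = -5 + 92*K
d(1/(-554), 56) + B = (-5 + 92/(-554)) + 58560 = (-5 + 92*(-1/554)) + 58560 = (-5 - 46/277) + 58560 = -1431/277 + 58560 = 16219689/277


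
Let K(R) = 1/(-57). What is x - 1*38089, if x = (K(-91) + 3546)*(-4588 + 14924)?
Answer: 109839557/3 ≈ 3.6613e+7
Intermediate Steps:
K(R) = -1/57
x = 109953824/3 (x = (-1/57 + 3546)*(-4588 + 14924) = (202121/57)*10336 = 109953824/3 ≈ 3.6651e+7)
x - 1*38089 = 109953824/3 - 1*38089 = 109953824/3 - 38089 = 109839557/3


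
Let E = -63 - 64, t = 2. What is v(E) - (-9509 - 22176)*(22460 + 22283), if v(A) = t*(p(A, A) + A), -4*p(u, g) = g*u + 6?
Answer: 2835347267/2 ≈ 1.4177e+9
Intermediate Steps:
p(u, g) = -3/2 - g*u/4 (p(u, g) = -(g*u + 6)/4 = -(6 + g*u)/4 = -3/2 - g*u/4)
E = -127
v(A) = -3 + 2*A - A²/2 (v(A) = 2*((-3/2 - A*A/4) + A) = 2*((-3/2 - A²/4) + A) = 2*(-3/2 + A - A²/4) = -3 + 2*A - A²/2)
v(E) - (-9509 - 22176)*(22460 + 22283) = (-3 + 2*(-127) - ½*(-127)²) - (-9509 - 22176)*(22460 + 22283) = (-3 - 254 - ½*16129) - (-31685)*44743 = (-3 - 254 - 16129/2) - 1*(-1417681955) = -16643/2 + 1417681955 = 2835347267/2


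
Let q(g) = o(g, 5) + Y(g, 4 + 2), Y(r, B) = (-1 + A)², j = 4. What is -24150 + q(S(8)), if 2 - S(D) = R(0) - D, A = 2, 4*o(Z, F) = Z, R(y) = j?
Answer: -48295/2 ≈ -24148.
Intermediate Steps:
R(y) = 4
o(Z, F) = Z/4
Y(r, B) = 1 (Y(r, B) = (-1 + 2)² = 1² = 1)
S(D) = -2 + D (S(D) = 2 - (4 - D) = 2 + (-4 + D) = -2 + D)
q(g) = 1 + g/4 (q(g) = g/4 + 1 = 1 + g/4)
-24150 + q(S(8)) = -24150 + (1 + (-2 + 8)/4) = -24150 + (1 + (¼)*6) = -24150 + (1 + 3/2) = -24150 + 5/2 = -48295/2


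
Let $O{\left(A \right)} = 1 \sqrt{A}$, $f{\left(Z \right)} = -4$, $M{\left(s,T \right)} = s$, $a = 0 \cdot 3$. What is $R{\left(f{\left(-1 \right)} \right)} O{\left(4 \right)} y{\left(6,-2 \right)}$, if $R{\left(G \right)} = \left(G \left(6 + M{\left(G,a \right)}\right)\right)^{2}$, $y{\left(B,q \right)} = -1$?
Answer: $-128$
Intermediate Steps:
$a = 0$
$R{\left(G \right)} = G^{2} \left(6 + G\right)^{2}$ ($R{\left(G \right)} = \left(G \left(6 + G\right)\right)^{2} = G^{2} \left(6 + G\right)^{2}$)
$O{\left(A \right)} = \sqrt{A}$
$R{\left(f{\left(-1 \right)} \right)} O{\left(4 \right)} y{\left(6,-2 \right)} = \left(-4\right)^{2} \left(6 - 4\right)^{2} \sqrt{4} \left(-1\right) = 16 \cdot 2^{2} \cdot 2 \left(-1\right) = 16 \cdot 4 \cdot 2 \left(-1\right) = 64 \cdot 2 \left(-1\right) = 128 \left(-1\right) = -128$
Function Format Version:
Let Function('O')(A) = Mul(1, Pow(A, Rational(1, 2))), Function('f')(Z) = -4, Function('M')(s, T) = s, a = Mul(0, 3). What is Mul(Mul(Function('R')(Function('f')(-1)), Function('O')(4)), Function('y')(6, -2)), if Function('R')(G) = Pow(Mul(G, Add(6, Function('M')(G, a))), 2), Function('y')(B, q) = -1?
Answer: -128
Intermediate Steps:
a = 0
Function('R')(G) = Mul(Pow(G, 2), Pow(Add(6, G), 2)) (Function('R')(G) = Pow(Mul(G, Add(6, G)), 2) = Mul(Pow(G, 2), Pow(Add(6, G), 2)))
Function('O')(A) = Pow(A, Rational(1, 2))
Mul(Mul(Function('R')(Function('f')(-1)), Function('O')(4)), Function('y')(6, -2)) = Mul(Mul(Mul(Pow(-4, 2), Pow(Add(6, -4), 2)), Pow(4, Rational(1, 2))), -1) = Mul(Mul(Mul(16, Pow(2, 2)), 2), -1) = Mul(Mul(Mul(16, 4), 2), -1) = Mul(Mul(64, 2), -1) = Mul(128, -1) = -128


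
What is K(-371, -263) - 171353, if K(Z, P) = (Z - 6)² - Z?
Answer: -28853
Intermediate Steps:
K(Z, P) = (-6 + Z)² - Z
K(-371, -263) - 171353 = ((-6 - 371)² - 1*(-371)) - 171353 = ((-377)² + 371) - 171353 = (142129 + 371) - 171353 = 142500 - 171353 = -28853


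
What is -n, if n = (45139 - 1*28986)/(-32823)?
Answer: 16153/32823 ≈ 0.49212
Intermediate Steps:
n = -16153/32823 (n = (45139 - 28986)*(-1/32823) = 16153*(-1/32823) = -16153/32823 ≈ -0.49212)
-n = -1*(-16153/32823) = 16153/32823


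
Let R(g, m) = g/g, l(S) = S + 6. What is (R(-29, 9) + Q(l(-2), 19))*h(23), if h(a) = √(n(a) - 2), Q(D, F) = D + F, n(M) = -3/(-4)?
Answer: 12*I*√5 ≈ 26.833*I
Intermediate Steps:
n(M) = ¾ (n(M) = -3*(-¼) = ¾)
l(S) = 6 + S
R(g, m) = 1
h(a) = I*√5/2 (h(a) = √(¾ - 2) = √(-5/4) = I*√5/2)
(R(-29, 9) + Q(l(-2), 19))*h(23) = (1 + ((6 - 2) + 19))*(I*√5/2) = (1 + (4 + 19))*(I*√5/2) = (1 + 23)*(I*√5/2) = 24*(I*√5/2) = 12*I*√5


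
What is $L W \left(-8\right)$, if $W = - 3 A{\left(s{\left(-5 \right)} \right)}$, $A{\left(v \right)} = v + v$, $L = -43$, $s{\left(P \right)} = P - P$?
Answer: $0$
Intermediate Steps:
$s{\left(P \right)} = 0$
$A{\left(v \right)} = 2 v$
$W = 0$ ($W = - 3 \cdot 2 \cdot 0 = \left(-3\right) 0 = 0$)
$L W \left(-8\right) = \left(-43\right) 0 \left(-8\right) = 0 \left(-8\right) = 0$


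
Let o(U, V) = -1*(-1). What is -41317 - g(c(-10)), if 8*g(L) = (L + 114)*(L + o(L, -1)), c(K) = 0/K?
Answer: -165325/4 ≈ -41331.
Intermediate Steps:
o(U, V) = 1
c(K) = 0
g(L) = (1 + L)*(114 + L)/8 (g(L) = ((L + 114)*(L + 1))/8 = ((114 + L)*(1 + L))/8 = ((1 + L)*(114 + L))/8 = (1 + L)*(114 + L)/8)
-41317 - g(c(-10)) = -41317 - (57/4 + (⅛)*0² + (115/8)*0) = -41317 - (57/4 + (⅛)*0 + 0) = -41317 - (57/4 + 0 + 0) = -41317 - 1*57/4 = -41317 - 57/4 = -165325/4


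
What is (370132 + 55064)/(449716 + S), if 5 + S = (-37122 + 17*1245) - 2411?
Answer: 47244/47927 ≈ 0.98575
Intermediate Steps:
S = -18373 (S = -5 + ((-37122 + 17*1245) - 2411) = -5 + ((-37122 + 21165) - 2411) = -5 + (-15957 - 2411) = -5 - 18368 = -18373)
(370132 + 55064)/(449716 + S) = (370132 + 55064)/(449716 - 18373) = 425196/431343 = 425196*(1/431343) = 47244/47927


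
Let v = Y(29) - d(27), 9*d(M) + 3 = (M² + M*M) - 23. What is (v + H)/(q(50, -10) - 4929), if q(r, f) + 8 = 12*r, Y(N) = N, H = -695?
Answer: 7426/39033 ≈ 0.19025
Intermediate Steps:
d(M) = -26/9 + 2*M²/9 (d(M) = -⅓ + ((M² + M*M) - 23)/9 = -⅓ + ((M² + M²) - 23)/9 = -⅓ + (2*M² - 23)/9 = -⅓ + (-23 + 2*M²)/9 = -⅓ + (-23/9 + 2*M²/9) = -26/9 + 2*M²/9)
q(r, f) = -8 + 12*r
v = -1171/9 (v = 29 - (-26/9 + (2/9)*27²) = 29 - (-26/9 + (2/9)*729) = 29 - (-26/9 + 162) = 29 - 1*1432/9 = 29 - 1432/9 = -1171/9 ≈ -130.11)
(v + H)/(q(50, -10) - 4929) = (-1171/9 - 695)/((-8 + 12*50) - 4929) = -7426/(9*((-8 + 600) - 4929)) = -7426/(9*(592 - 4929)) = -7426/9/(-4337) = -7426/9*(-1/4337) = 7426/39033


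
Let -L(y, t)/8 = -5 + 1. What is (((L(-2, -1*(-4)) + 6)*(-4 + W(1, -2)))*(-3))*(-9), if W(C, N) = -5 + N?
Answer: -11286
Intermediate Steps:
L(y, t) = 32 (L(y, t) = -8*(-5 + 1) = -8*(-4) = 32)
(((L(-2, -1*(-4)) + 6)*(-4 + W(1, -2)))*(-3))*(-9) = (((32 + 6)*(-4 + (-5 - 2)))*(-3))*(-9) = ((38*(-4 - 7))*(-3))*(-9) = ((38*(-11))*(-3))*(-9) = -418*(-3)*(-9) = 1254*(-9) = -11286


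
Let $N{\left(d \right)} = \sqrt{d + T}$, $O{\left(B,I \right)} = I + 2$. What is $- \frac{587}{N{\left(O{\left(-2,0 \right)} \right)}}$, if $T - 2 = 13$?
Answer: $- \frac{587 \sqrt{17}}{17} \approx -142.37$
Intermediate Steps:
$T = 15$ ($T = 2 + 13 = 15$)
$O{\left(B,I \right)} = 2 + I$
$N{\left(d \right)} = \sqrt{15 + d}$ ($N{\left(d \right)} = \sqrt{d + 15} = \sqrt{15 + d}$)
$- \frac{587}{N{\left(O{\left(-2,0 \right)} \right)}} = - \frac{587}{\sqrt{15 + \left(2 + 0\right)}} = - \frac{587}{\sqrt{15 + 2}} = - \frac{587}{\sqrt{17}} = - 587 \frac{\sqrt{17}}{17} = - \frac{587 \sqrt{17}}{17}$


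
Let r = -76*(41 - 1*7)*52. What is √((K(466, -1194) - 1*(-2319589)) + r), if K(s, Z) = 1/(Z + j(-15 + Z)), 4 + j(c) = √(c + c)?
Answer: √((2617894757 - 2185221*I*√2418)/(1198 - I*√2418)) ≈ 1478.3 - 0.e-8*I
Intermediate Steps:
r = -134368 (r = -76*(41 - 7)*52 = -76*34*52 = -2584*52 = -134368)
j(c) = -4 + √2*√c (j(c) = -4 + √(c + c) = -4 + √(2*c) = -4 + √2*√c)
K(s, Z) = 1/(-4 + Z + √2*√(-15 + Z)) (K(s, Z) = 1/(Z + (-4 + √2*√(-15 + Z))) = 1/(-4 + Z + √2*√(-15 + Z)))
√((K(466, -1194) - 1*(-2319589)) + r) = √((1/(-4 - 1194 + √2*√(-15 - 1194)) - 1*(-2319589)) - 134368) = √((1/(-4 - 1194 + √2*√(-1209)) + 2319589) - 134368) = √((1/(-4 - 1194 + √2*(I*√1209)) + 2319589) - 134368) = √((1/(-4 - 1194 + I*√2418) + 2319589) - 134368) = √((1/(-1198 + I*√2418) + 2319589) - 134368) = √((2319589 + 1/(-1198 + I*√2418)) - 134368) = √(2185221 + 1/(-1198 + I*√2418))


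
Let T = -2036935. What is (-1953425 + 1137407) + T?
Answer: -2852953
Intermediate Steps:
(-1953425 + 1137407) + T = (-1953425 + 1137407) - 2036935 = -816018 - 2036935 = -2852953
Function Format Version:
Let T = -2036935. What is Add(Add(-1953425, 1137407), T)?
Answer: -2852953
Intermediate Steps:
Add(Add(-1953425, 1137407), T) = Add(Add(-1953425, 1137407), -2036935) = Add(-816018, -2036935) = -2852953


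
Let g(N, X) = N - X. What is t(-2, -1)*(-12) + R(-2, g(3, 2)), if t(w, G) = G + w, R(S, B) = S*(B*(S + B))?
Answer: 38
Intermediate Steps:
R(S, B) = B*S*(B + S) (R(S, B) = S*(B*(B + S)) = B*S*(B + S))
t(-2, -1)*(-12) + R(-2, g(3, 2)) = (-1 - 2)*(-12) + (3 - 1*2)*(-2)*((3 - 1*2) - 2) = -3*(-12) + (3 - 2)*(-2)*((3 - 2) - 2) = 36 + 1*(-2)*(1 - 2) = 36 + 1*(-2)*(-1) = 36 + 2 = 38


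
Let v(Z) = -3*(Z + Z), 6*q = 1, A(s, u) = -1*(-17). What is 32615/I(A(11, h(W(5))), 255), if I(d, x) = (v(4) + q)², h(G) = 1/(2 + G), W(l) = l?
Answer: 106740/1859 ≈ 57.418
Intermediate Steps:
A(s, u) = 17
q = ⅙ (q = (⅙)*1 = ⅙ ≈ 0.16667)
v(Z) = -6*Z
I(d, x) = 20449/36 (I(d, x) = (-6*4 + ⅙)² = (-24 + ⅙)² = (-143/6)² = 20449/36)
32615/I(A(11, h(W(5))), 255) = 32615/(20449/36) = 32615*(36/20449) = 106740/1859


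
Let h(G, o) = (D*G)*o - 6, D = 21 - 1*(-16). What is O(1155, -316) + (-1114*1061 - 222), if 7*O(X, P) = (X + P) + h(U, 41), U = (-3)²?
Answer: -8260746/7 ≈ -1.1801e+6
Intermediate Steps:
D = 37 (D = 21 + 16 = 37)
U = 9
h(G, o) = -6 + 37*G*o (h(G, o) = (37*G)*o - 6 = 37*G*o - 6 = -6 + 37*G*o)
O(X, P) = 13647/7 + P/7 + X/7 (O(X, P) = ((X + P) + (-6 + 37*9*41))/7 = ((P + X) + (-6 + 13653))/7 = ((P + X) + 13647)/7 = (13647 + P + X)/7 = 13647/7 + P/7 + X/7)
O(1155, -316) + (-1114*1061 - 222) = (13647/7 + (⅐)*(-316) + (⅐)*1155) + (-1114*1061 - 222) = (13647/7 - 316/7 + 165) + (-1181954 - 222) = 14486/7 - 1182176 = -8260746/7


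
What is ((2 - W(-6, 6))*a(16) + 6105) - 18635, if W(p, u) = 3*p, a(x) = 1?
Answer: -12510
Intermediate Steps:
((2 - W(-6, 6))*a(16) + 6105) - 18635 = ((2 - 3*(-6))*1 + 6105) - 18635 = ((2 - 1*(-18))*1 + 6105) - 18635 = ((2 + 18)*1 + 6105) - 18635 = (20*1 + 6105) - 18635 = (20 + 6105) - 18635 = 6125 - 18635 = -12510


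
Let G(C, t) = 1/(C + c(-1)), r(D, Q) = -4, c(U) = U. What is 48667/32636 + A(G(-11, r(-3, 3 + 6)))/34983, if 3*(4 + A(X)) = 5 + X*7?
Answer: 7186640/4819581 ≈ 1.4911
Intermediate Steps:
G(C, t) = 1/(-1 + C) (G(C, t) = 1/(C - 1) = 1/(-1 + C))
A(X) = -7/3 + 7*X/3 (A(X) = -4 + (5 + X*7)/3 = -4 + (5 + 7*X)/3 = -4 + (5/3 + 7*X/3) = -7/3 + 7*X/3)
48667/32636 + A(G(-11, r(-3, 3 + 6)))/34983 = 48667/32636 + (-7/3 + 7/(3*(-1 - 11)))/34983 = 48667*(1/32636) + (-7/3 + (7/3)/(-12))*(1/34983) = 1187/796 + (-7/3 + (7/3)*(-1/12))*(1/34983) = 1187/796 + (-7/3 - 7/36)*(1/34983) = 1187/796 - 91/36*1/34983 = 1187/796 - 7/96876 = 7186640/4819581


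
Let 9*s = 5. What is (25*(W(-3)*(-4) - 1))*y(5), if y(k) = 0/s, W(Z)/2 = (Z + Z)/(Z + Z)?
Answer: 0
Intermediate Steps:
s = 5/9 (s = (⅑)*5 = 5/9 ≈ 0.55556)
W(Z) = 2 (W(Z) = 2*((Z + Z)/(Z + Z)) = 2*((2*Z)/((2*Z))) = 2*((2*Z)*(1/(2*Z))) = 2*1 = 2)
y(k) = 0 (y(k) = 0/(5/9) = 0*(9/5) = 0)
(25*(W(-3)*(-4) - 1))*y(5) = (25*(2*(-4) - 1))*0 = (25*(-8 - 1))*0 = (25*(-9))*0 = -225*0 = 0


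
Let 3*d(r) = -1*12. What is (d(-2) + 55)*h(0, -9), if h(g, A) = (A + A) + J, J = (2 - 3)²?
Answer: -867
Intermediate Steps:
J = 1 (J = (-1)² = 1)
d(r) = -4 (d(r) = (-1*12)/3 = (⅓)*(-12) = -4)
h(g, A) = 1 + 2*A (h(g, A) = (A + A) + 1 = 2*A + 1 = 1 + 2*A)
(d(-2) + 55)*h(0, -9) = (-4 + 55)*(1 + 2*(-9)) = 51*(1 - 18) = 51*(-17) = -867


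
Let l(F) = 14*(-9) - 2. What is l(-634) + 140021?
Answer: 139893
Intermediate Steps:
l(F) = -128 (l(F) = -126 - 2 = -128)
l(-634) + 140021 = -128 + 140021 = 139893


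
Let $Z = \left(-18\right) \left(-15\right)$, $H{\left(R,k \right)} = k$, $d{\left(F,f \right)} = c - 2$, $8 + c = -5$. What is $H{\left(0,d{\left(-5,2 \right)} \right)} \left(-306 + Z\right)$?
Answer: $540$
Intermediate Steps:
$c = -13$ ($c = -8 - 5 = -13$)
$d{\left(F,f \right)} = -15$ ($d{\left(F,f \right)} = -13 - 2 = -15$)
$Z = 270$
$H{\left(0,d{\left(-5,2 \right)} \right)} \left(-306 + Z\right) = - 15 \left(-306 + 270\right) = \left(-15\right) \left(-36\right) = 540$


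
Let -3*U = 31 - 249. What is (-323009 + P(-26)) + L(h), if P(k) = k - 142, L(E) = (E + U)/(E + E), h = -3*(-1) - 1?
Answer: -969475/3 ≈ -3.2316e+5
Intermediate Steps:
h = 2 (h = 3 - 1 = 2)
U = 218/3 (U = -(31 - 249)/3 = -⅓*(-218) = 218/3 ≈ 72.667)
L(E) = (218/3 + E)/(2*E) (L(E) = (E + 218/3)/(E + E) = (218/3 + E)/((2*E)) = (218/3 + E)*(1/(2*E)) = (218/3 + E)/(2*E))
P(k) = -142 + k
(-323009 + P(-26)) + L(h) = (-323009 + (-142 - 26)) + (⅙)*(218 + 3*2)/2 = (-323009 - 168) + (⅙)*(½)*(218 + 6) = -323177 + (⅙)*(½)*224 = -323177 + 56/3 = -969475/3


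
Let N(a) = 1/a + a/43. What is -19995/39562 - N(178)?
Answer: -352056326/75701887 ≈ -4.6506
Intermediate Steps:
N(a) = 1/a + a/43 (N(a) = 1/a + a*(1/43) = 1/a + a/43)
-19995/39562 - N(178) = -19995/39562 - (1/178 + (1/43)*178) = -19995*1/39562 - (1/178 + 178/43) = -19995/39562 - 1*31727/7654 = -19995/39562 - 31727/7654 = -352056326/75701887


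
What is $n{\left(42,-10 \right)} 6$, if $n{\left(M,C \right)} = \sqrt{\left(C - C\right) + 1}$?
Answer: $6$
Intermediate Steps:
$n{\left(M,C \right)} = 1$ ($n{\left(M,C \right)} = \sqrt{0 + 1} = \sqrt{1} = 1$)
$n{\left(42,-10 \right)} 6 = 1 \cdot 6 = 6$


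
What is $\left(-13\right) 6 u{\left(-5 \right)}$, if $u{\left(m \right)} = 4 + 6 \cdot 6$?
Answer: $-3120$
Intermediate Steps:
$u{\left(m \right)} = 40$ ($u{\left(m \right)} = 4 + 36 = 40$)
$\left(-13\right) 6 u{\left(-5 \right)} = \left(-13\right) 6 \cdot 40 = \left(-78\right) 40 = -3120$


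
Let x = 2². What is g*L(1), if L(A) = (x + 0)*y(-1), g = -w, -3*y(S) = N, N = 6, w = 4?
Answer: 32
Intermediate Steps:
y(S) = -2 (y(S) = -⅓*6 = -2)
x = 4
g = -4 (g = -1*4 = -4)
L(A) = -8 (L(A) = (4 + 0)*(-2) = 4*(-2) = -8)
g*L(1) = -4*(-8) = 32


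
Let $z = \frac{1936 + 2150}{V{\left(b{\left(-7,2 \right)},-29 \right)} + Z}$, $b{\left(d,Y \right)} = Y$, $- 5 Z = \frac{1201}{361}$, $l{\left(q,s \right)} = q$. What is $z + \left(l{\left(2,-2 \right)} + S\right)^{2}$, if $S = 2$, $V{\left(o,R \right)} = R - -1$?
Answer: $- \frac{727486}{5749} \approx -126.54$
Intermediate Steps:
$Z = - \frac{1201}{1805}$ ($Z = - \frac{1201 \cdot \frac{1}{361}}{5} = \left(- \frac{1}{5}\right) \frac{1201}{361} = - \frac{1201}{1805} \approx -0.66537$)
$V{\left(o,R \right)} = 1 + R$ ($V{\left(o,R \right)} = R + 1 = 1 + R$)
$z = - \frac{819470}{5749}$ ($z = \frac{1936 + 2150}{\left(1 - 29\right) - \frac{1201}{1805}} = \frac{4086}{-28 - \frac{1201}{1805}} = \frac{4086}{- \frac{51741}{1805}} = 4086 \left(- \frac{1805}{51741}\right) = - \frac{819470}{5749} \approx -142.54$)
$z + \left(l{\left(2,-2 \right)} + S\right)^{2} = - \frac{819470}{5749} + \left(2 + 2\right)^{2} = - \frac{819470}{5749} + 4^{2} = - \frac{819470}{5749} + 16 = - \frac{727486}{5749}$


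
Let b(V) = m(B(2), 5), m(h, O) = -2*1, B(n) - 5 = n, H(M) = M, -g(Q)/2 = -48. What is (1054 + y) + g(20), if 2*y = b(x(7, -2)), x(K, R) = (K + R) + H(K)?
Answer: 1149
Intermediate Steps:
g(Q) = 96 (g(Q) = -2*(-48) = 96)
x(K, R) = R + 2*K (x(K, R) = (K + R) + K = R + 2*K)
B(n) = 5 + n
m(h, O) = -2
b(V) = -2
y = -1 (y = (½)*(-2) = -1)
(1054 + y) + g(20) = (1054 - 1) + 96 = 1053 + 96 = 1149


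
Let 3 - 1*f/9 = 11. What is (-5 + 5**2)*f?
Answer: -1440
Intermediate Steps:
f = -72 (f = 27 - 9*11 = 27 - 99 = -72)
(-5 + 5**2)*f = (-5 + 5**2)*(-72) = (-5 + 25)*(-72) = 20*(-72) = -1440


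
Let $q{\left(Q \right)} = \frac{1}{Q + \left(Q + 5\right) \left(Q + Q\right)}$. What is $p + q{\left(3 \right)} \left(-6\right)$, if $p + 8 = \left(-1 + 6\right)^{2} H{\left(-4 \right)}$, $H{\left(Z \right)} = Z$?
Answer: $- \frac{1838}{17} \approx -108.12$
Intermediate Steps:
$p = -108$ ($p = -8 + \left(-1 + 6\right)^{2} \left(-4\right) = -8 + 5^{2} \left(-4\right) = -8 + 25 \left(-4\right) = -8 - 100 = -108$)
$q{\left(Q \right)} = \frac{1}{Q + 2 Q \left(5 + Q\right)}$ ($q{\left(Q \right)} = \frac{1}{Q + \left(5 + Q\right) 2 Q} = \frac{1}{Q + 2 Q \left(5 + Q\right)}$)
$p + q{\left(3 \right)} \left(-6\right) = -108 + \frac{1}{3 \left(11 + 2 \cdot 3\right)} \left(-6\right) = -108 + \frac{1}{3 \left(11 + 6\right)} \left(-6\right) = -108 + \frac{1}{3 \cdot 17} \left(-6\right) = -108 + \frac{1}{3} \cdot \frac{1}{17} \left(-6\right) = -108 + \frac{1}{51} \left(-6\right) = -108 - \frac{2}{17} = - \frac{1838}{17}$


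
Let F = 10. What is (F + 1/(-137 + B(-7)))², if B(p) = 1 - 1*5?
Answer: 1985281/19881 ≈ 99.858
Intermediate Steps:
B(p) = -4 (B(p) = 1 - 5 = -4)
(F + 1/(-137 + B(-7)))² = (10 + 1/(-137 - 4))² = (10 + 1/(-141))² = (10 - 1/141)² = (1409/141)² = 1985281/19881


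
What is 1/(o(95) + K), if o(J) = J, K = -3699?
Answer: -1/3604 ≈ -0.00027747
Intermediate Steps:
1/(o(95) + K) = 1/(95 - 3699) = 1/(-3604) = -1/3604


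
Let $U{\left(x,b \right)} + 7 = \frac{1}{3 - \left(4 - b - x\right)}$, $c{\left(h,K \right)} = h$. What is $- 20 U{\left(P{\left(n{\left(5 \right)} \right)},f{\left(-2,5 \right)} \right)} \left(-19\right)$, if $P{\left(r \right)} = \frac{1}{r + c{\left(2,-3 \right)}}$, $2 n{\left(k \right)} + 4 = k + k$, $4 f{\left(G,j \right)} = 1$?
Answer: $- \frac{36860}{11} \approx -3350.9$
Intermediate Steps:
$f{\left(G,j \right)} = \frac{1}{4}$ ($f{\left(G,j \right)} = \frac{1}{4} \cdot 1 = \frac{1}{4}$)
$n{\left(k \right)} = -2 + k$ ($n{\left(k \right)} = -2 + \frac{k + k}{2} = -2 + \frac{2 k}{2} = -2 + k$)
$P{\left(r \right)} = \frac{1}{2 + r}$ ($P{\left(r \right)} = \frac{1}{r + 2} = \frac{1}{2 + r}$)
$U{\left(x,b \right)} = -7 + \frac{1}{-1 + b + x}$ ($U{\left(x,b \right)} = -7 + \frac{1}{3 - \left(4 - b - x\right)} = -7 + \frac{1}{3 + \left(-4 + b + x\right)} = -7 + \frac{1}{-1 + b + x}$)
$- 20 U{\left(P{\left(n{\left(5 \right)} \right)},f{\left(-2,5 \right)} \right)} \left(-19\right) = - 20 \frac{8 - \frac{7}{4} - \frac{7}{2 + \left(-2 + 5\right)}}{-1 + \frac{1}{4} + \frac{1}{2 + \left(-2 + 5\right)}} \left(-19\right) = - 20 \frac{8 - \frac{7}{4} - \frac{7}{2 + 3}}{-1 + \frac{1}{4} + \frac{1}{2 + 3}} \left(-19\right) = - 20 \frac{8 - \frac{7}{4} - \frac{7}{5}}{-1 + \frac{1}{4} + \frac{1}{5}} \left(-19\right) = - 20 \frac{8 - \frac{7}{4} - \frac{7}{5}}{- \frac{11}{20}} \left(-19\right) = - 20 \left(\left(- \frac{20}{11}\right) \frac{97}{20}\right) \left(-19\right) = \left(-20\right) \left(- \frac{97}{11}\right) \left(-19\right) = \frac{1940}{11} \left(-19\right) = - \frac{36860}{11}$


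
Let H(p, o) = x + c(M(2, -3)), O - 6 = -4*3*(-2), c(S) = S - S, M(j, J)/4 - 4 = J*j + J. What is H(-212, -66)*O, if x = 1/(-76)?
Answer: -15/38 ≈ -0.39474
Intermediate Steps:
M(j, J) = 16 + 4*J + 4*J*j (M(j, J) = 16 + 4*(J*j + J) = 16 + 4*(J + J*j) = 16 + (4*J + 4*J*j) = 16 + 4*J + 4*J*j)
c(S) = 0
x = -1/76 ≈ -0.013158
O = 30 (O = 6 - 4*3*(-2) = 6 - 12*(-2) = 6 + 24 = 30)
H(p, o) = -1/76 (H(p, o) = -1/76 + 0 = -1/76)
H(-212, -66)*O = -1/76*30 = -15/38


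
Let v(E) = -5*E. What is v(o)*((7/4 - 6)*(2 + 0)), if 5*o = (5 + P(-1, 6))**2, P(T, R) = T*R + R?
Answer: 425/2 ≈ 212.50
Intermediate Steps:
P(T, R) = R + R*T (P(T, R) = R*T + R = R + R*T)
o = 5 (o = (5 + 6*(1 - 1))**2/5 = (5 + 6*0)**2/5 = (5 + 0)**2/5 = (1/5)*5**2 = (1/5)*25 = 5)
v(o)*((7/4 - 6)*(2 + 0)) = (-5*5)*((7/4 - 6)*(2 + 0)) = -25*(7*(1/4) - 6)*2 = -25*(7/4 - 6)*2 = -(-425)*2/4 = -25*(-17/2) = 425/2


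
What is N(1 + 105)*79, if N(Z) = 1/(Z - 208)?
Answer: -79/102 ≈ -0.77451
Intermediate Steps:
N(Z) = 1/(-208 + Z)
N(1 + 105)*79 = 79/(-208 + (1 + 105)) = 79/(-208 + 106) = 79/(-102) = -1/102*79 = -79/102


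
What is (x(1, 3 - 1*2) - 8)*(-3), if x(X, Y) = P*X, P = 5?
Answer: 9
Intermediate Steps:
x(X, Y) = 5*X
(x(1, 3 - 1*2) - 8)*(-3) = (5*1 - 8)*(-3) = (5 - 8)*(-3) = -3*(-3) = 9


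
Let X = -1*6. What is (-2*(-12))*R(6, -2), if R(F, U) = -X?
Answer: 144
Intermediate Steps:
X = -6
R(F, U) = 6 (R(F, U) = -1*(-6) = 6)
(-2*(-12))*R(6, -2) = -2*(-12)*6 = 24*6 = 144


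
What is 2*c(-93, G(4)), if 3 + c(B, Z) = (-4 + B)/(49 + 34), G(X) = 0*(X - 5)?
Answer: -692/83 ≈ -8.3373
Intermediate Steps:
G(X) = 0 (G(X) = 0*(-5 + X) = 0)
c(B, Z) = -253/83 + B/83 (c(B, Z) = -3 + (-4 + B)/(49 + 34) = -3 + (-4 + B)/83 = -3 + (-4 + B)*(1/83) = -3 + (-4/83 + B/83) = -253/83 + B/83)
2*c(-93, G(4)) = 2*(-253/83 + (1/83)*(-93)) = 2*(-253/83 - 93/83) = 2*(-346/83) = -692/83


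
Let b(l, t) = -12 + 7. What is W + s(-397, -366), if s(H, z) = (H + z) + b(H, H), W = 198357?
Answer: 197589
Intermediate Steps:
b(l, t) = -5
s(H, z) = -5 + H + z (s(H, z) = (H + z) - 5 = -5 + H + z)
W + s(-397, -366) = 198357 + (-5 - 397 - 366) = 198357 - 768 = 197589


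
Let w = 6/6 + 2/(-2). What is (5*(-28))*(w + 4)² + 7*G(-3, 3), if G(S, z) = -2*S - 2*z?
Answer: -2240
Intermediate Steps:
w = 0 (w = 6*(⅙) + 2*(-½) = 1 - 1 = 0)
(5*(-28))*(w + 4)² + 7*G(-3, 3) = (5*(-28))*(0 + 4)² + 7*(-2*(-3) - 2*3) = -140*4² + 7*(6 - 6) = -140*16 + 7*0 = -2240 + 0 = -2240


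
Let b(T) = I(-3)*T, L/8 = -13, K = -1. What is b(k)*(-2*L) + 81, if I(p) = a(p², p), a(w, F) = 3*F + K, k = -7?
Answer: 14641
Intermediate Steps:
L = -104 (L = 8*(-13) = -104)
a(w, F) = -1 + 3*F (a(w, F) = 3*F - 1 = -1 + 3*F)
I(p) = -1 + 3*p
b(T) = -10*T (b(T) = (-1 + 3*(-3))*T = (-1 - 9)*T = -10*T)
b(k)*(-2*L) + 81 = (-10*(-7))*(-2*(-104)) + 81 = 70*208 + 81 = 14560 + 81 = 14641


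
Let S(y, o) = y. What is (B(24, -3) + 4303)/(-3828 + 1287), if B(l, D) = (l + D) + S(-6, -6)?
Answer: -4318/2541 ≈ -1.6993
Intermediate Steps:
B(l, D) = -6 + D + l (B(l, D) = (l + D) - 6 = (D + l) - 6 = -6 + D + l)
(B(24, -3) + 4303)/(-3828 + 1287) = ((-6 - 3 + 24) + 4303)/(-3828 + 1287) = (15 + 4303)/(-2541) = 4318*(-1/2541) = -4318/2541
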